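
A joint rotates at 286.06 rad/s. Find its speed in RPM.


RPM = 286.06 * 60/(2*pi) = 2731.6718

2731.6718 RPM


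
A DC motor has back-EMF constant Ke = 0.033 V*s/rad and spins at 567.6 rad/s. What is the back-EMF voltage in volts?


V_emf = Ke * omega = 0.033*567.6 = 18.7308

18.7308 V


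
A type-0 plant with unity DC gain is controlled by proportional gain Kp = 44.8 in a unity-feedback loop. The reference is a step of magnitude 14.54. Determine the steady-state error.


e_ss = R/(1 + Kp) = 14.54/(1 + 44.8) = 14.54/45.8000 = 0.3175

0.3175


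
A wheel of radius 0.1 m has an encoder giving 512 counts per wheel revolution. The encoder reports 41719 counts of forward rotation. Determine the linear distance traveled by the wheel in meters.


revs = 41719/512 = 81.482422
d = revs * 2*pi*r = 81.482422 * 2*pi*0.1 = 51.1969

51.1969 m


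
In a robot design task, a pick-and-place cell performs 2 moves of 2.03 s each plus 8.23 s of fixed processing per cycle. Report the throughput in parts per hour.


T_cycle = 2*2.03 + 8.23 = 12.2900 s
rate = 3600/T = 292.9211

292.9211 parts/hour


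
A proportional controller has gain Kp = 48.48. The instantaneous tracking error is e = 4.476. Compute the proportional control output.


u_P = Kp * e = 48.48 * 4.476 = 216.9965

216.9965


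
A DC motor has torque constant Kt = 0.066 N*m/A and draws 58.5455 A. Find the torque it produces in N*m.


tau = Kt * I = 0.066*58.5455 = 3.8640

3.8640 N*m


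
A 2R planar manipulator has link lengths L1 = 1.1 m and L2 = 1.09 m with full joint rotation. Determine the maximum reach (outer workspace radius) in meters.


r_max = L1 + L2 = 1.1 + 1.09 = 2.1900

2.1900 m


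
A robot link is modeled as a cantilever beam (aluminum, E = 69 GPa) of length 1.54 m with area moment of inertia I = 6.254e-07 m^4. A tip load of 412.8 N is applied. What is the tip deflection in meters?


delta = F*L^3/(3*E*I) = 412.8*1.54^3/(3*6.900e+10*6.254e-07)
      = 1507.6545792/129457.8 = 0.0116

0.0116 m


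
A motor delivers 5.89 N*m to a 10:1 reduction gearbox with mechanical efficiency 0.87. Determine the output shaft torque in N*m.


tau_out = tau_in * N * eta = 5.89 * 10 * 0.87 = 51.2430

51.2430 N*m


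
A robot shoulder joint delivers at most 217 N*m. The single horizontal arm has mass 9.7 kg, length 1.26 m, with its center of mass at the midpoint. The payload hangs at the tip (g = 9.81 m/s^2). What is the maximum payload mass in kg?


tau_arm = m_arm*g*(L/2) = 9.7*9.81*1.26/2 = 59.9489 N*m
tau_payload = tau_max - tau_arm = 217 - 59.9489 = 157.0511
m_payload = tau_payload / (g*L) = 157.0511 / (9.81*1.26) = 12.7058

12.7058 kg


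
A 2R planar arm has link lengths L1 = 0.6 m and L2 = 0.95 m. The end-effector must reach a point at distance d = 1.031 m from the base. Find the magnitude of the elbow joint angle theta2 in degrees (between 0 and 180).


cos(th2) = (d^2 - L1^2 - L2^2)/(2*L1*L2) = (1.031^2 - 0.6^2 - 0.95^2)/(2*0.6*0.95) = -0.17503421
th2 = acos(-0.17503421) = 100.0806 deg

100.0806 degrees


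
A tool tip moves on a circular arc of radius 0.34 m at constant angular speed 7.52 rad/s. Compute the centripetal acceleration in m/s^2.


a_c = omega^2 * r = 7.52^2 * 0.34 = 19.2271

19.2271 m/s^2


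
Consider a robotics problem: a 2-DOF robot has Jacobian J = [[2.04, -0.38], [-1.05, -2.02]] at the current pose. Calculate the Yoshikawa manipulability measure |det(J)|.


det(J) = 2.04*-2.02 - (-0.38)*(-1.05) = -4.5198
|det(J)| = 4.5198

4.5198


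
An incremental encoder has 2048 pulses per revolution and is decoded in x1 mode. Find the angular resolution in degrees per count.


resolution = 360 / (PPR * 1) = 360 / 2048 = 0.1758

0.1758 degrees


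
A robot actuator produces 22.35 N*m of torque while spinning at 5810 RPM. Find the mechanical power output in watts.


omega = 5810 * 2*pi/60 = 608.421777 rad/s
P = tau * omega = 22.35 * 608.421777 = 13598.2267

13598.2267 W


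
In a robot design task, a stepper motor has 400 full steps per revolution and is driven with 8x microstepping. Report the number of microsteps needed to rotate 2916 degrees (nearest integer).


step_size = 360/(400*8) = 360/3200 = 0.112500 deg
n = 2916/(360/3200) = 2916*3200/360 = 25920

25920 steps


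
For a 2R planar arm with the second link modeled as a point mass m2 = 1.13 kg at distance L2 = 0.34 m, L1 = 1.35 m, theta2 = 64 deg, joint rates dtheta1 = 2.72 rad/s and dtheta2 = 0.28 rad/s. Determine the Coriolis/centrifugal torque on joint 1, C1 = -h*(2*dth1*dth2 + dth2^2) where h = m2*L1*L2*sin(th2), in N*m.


h = m2*L1*L2*sin(th2) = 1.13*1.35*0.34*sin(64 deg) = 0.466178
C1 = -h*(2*2.72*0.28 + 0.28^2) = -0.466178*1.6016 = -0.7466

-0.7466 N*m


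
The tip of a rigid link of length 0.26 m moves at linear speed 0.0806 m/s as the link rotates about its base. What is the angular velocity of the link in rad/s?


omega = v / L = 0.0806 / 0.26 = 0.3100

0.3100 rad/s


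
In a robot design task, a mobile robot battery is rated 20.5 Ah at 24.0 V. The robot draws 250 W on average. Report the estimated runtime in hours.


E = 20.5*24.0 = 492.0000 Wh
t = E/P = 492.0000/250 = 1.9680

1.9680 hours


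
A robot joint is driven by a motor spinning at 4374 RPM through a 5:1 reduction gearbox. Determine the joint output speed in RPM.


omega_joint = omega_motor / N = 4374 / 5 = 874.8000

874.8000 RPM


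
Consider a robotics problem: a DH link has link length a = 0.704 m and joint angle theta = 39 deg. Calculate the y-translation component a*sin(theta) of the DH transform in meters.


a*sin(theta) = 0.704*sin(39 deg) = 0.4430

0.4430 m


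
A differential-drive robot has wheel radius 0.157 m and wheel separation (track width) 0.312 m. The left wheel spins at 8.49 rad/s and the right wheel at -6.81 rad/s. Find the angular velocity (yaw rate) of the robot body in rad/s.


omega = r*(wR - wL)/L = 0.157*(-6.81 - (8.49))/0.312 = -7.6990

-7.6990 rad/s


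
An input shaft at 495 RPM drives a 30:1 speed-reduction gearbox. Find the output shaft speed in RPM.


omega_out = omega_in / N = 495 / 30 = 16.5000

16.5000 RPM


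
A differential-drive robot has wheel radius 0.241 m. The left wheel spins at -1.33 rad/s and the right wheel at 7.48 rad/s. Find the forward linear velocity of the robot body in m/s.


v = r*(wR + wL)/2 = 0.241*(7.48 + -1.33)/2 = 0.7411

0.7411 m/s


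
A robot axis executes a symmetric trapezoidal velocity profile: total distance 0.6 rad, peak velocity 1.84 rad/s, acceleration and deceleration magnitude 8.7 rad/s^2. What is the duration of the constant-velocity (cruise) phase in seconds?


t_acc = v/a = 0.211494 s, d_acc = v^2/(2a) = 0.194575 rad each
d_cruise = 0.6 - 2*0.194575 = 0.210850 rad
t_cruise = d_cruise/v = 0.210850/1.84 = 0.1146

0.1146 s


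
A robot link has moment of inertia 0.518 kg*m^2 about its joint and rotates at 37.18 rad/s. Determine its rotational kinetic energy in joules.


KE = (1/2)*I*omega^2 = 0.5*0.518*37.18^2 = 358.0293

358.0293 J


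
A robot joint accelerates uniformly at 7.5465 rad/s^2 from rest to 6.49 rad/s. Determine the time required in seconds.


t = delta_omega / alpha = 6.49 / 7.5465 = 0.8600

0.8600 s


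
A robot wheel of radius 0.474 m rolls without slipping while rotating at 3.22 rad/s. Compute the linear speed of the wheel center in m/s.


v = omega * r = 3.22 * 0.474 = 1.5263

1.5263 m/s


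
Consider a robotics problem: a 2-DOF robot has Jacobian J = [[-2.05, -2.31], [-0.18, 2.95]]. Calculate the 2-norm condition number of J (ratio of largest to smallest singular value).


JJ^T eigenvalues: trace(JJ^T) = 18.2735, det(JJ^T) = det(J)^2 = 41.77424689
s_max^2 = (18.2735 + sqrt(166.82381469))/2 = 15.59476469
s_min^2 = (18.2735 - sqrt(166.82381469))/2 = 2.67873531
kappa = s_max/s_min = sqrt(15.59476469/2.67873531) = 2.4128

2.4128


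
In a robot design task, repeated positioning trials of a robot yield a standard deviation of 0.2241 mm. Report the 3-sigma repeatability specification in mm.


repeatability = 3*sigma = 3*0.2241 = 0.6723

0.6723 mm


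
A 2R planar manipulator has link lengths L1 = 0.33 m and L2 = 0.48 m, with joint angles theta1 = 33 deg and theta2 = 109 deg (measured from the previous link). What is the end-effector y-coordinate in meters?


y = L1*sin(th1) + L2*sin(th1+th2) = 0.33*sin(33 deg) + 0.48*sin(142 deg) = 0.4752

0.4752 m


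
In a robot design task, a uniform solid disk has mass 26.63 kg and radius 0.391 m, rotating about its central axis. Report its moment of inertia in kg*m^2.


I = (1/2)*m*R^2 = 0.5*26.63*0.391^2 = 2.0356

2.0356 kg*m^2


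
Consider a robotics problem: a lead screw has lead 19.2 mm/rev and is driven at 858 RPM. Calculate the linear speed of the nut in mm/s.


v = lead * (RPM/60) = 19.2*858/60 = 274.5600

274.5600 mm/s


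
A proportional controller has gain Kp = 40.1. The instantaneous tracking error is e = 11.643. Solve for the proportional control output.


u_P = Kp * e = 40.1 * 11.643 = 466.8843

466.8843


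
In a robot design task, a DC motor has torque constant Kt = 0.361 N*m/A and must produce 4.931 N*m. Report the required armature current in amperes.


I = tau / Kt = 4.931/0.361 = 13.6593

13.6593 A


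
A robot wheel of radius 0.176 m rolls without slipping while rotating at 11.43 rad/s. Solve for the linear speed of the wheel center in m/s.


v = omega * r = 11.43 * 0.176 = 2.0117

2.0117 m/s


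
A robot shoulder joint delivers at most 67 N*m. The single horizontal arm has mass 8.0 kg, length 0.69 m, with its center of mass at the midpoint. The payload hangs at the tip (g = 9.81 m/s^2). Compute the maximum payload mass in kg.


tau_arm = m_arm*g*(L/2) = 8.0*9.81*0.69/2 = 27.0756 N*m
tau_payload = tau_max - tau_arm = 67 - 27.0756 = 39.9244
m_payload = tau_payload / (g*L) = 39.9244 / (9.81*0.69) = 5.8982

5.8982 kg


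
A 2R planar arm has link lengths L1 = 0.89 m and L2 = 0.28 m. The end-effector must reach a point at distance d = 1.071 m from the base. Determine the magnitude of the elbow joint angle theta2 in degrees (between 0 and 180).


cos(th2) = (d^2 - L1^2 - L2^2)/(2*L1*L2) = (1.071^2 - 0.89^2 - 0.28^2)/(2*0.89*0.28) = 0.55485754
th2 = acos(0.55485754) = 56.2991 deg

56.2991 degrees


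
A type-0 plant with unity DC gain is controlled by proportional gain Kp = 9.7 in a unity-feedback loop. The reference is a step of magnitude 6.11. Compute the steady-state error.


e_ss = R/(1 + Kp) = 6.11/(1 + 9.7) = 6.11/10.7000 = 0.5710

0.5710


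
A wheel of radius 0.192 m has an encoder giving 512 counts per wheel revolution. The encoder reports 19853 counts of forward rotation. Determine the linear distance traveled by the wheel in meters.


revs = 19853/512 = 38.775391
d = revs * 2*pi*r = 38.775391 * 2*pi*0.192 = 46.7775

46.7775 m


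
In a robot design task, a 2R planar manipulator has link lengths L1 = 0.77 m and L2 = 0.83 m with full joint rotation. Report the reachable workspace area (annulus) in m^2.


r_max = L1 + L2 = 1.6000, r_min = |L1 - L2| = 0.0600
A = pi*(r_max^2 - r_min^2) = pi*(2.5600 - 0.0036) = 8.0312

8.0312 m^2


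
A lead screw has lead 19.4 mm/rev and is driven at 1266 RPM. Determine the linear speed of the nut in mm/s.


v = lead * (RPM/60) = 19.4*1266/60 = 409.3400

409.3400 mm/s


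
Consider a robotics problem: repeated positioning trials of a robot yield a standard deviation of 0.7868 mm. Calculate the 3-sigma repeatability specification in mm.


repeatability = 3*sigma = 3*0.7868 = 2.3604

2.3604 mm


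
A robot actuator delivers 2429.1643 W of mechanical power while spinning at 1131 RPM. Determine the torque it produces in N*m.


omega = 1131 * 2*pi/60 = 118.438043 rad/s
tau = P / omega = 2429.1643 / 118.438043 = 20.5100

20.5100 N*m


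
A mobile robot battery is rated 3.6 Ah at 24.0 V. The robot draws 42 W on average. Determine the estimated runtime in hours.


E = 3.6*24.0 = 86.4000 Wh
t = E/P = 86.4000/42 = 2.0571

2.0571 hours


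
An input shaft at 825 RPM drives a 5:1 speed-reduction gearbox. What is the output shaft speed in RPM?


omega_out = omega_in / N = 825 / 5 = 165.0000

165.0000 RPM


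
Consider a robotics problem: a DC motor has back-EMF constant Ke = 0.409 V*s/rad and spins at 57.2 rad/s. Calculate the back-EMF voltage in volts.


V_emf = Ke * omega = 0.409*57.2 = 23.3948

23.3948 V


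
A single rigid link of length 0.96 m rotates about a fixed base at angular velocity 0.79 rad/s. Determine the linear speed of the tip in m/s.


v = L*omega = 0.96 * 0.79 = 0.7584

0.7584 m/s


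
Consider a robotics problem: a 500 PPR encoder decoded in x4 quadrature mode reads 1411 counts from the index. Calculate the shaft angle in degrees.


angle = counts * 360 / (PPR*4) = 1411 * 360 / 2000 = 253.9800

253.9800 degrees


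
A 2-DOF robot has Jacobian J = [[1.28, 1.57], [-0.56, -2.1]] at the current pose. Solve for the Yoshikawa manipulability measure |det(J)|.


det(J) = 1.28*-2.1 - (1.57)*(-0.56) = -1.8088
|det(J)| = 1.8088

1.8088


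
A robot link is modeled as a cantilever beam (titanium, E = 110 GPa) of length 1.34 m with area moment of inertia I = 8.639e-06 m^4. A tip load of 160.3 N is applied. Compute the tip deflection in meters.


delta = F*L^3/(3*E*I) = 160.3*1.34^3/(3*1.100e+11*8.639e-06)
      = 385.6984712/2850870 = 1.3529e-04

1.3529e-04 m


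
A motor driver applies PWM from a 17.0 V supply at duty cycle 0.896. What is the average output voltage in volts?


V_avg = V_supply * D = 17.0*0.896 = 15.2320

15.2320 V


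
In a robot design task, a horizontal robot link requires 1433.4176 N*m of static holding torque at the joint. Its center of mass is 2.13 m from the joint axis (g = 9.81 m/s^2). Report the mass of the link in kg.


m = tau / (g*L) = 1433.4176 / (9.81 * 2.13) = 68.6000

68.6000 kg


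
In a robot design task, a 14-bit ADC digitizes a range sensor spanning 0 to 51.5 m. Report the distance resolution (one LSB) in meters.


res = range / 2^n = 51.5/2^14 = 51.5/16384 = 0.0031

0.0031 m


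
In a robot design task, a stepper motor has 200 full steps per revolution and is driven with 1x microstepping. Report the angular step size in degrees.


step = 360/(200*1) = 360/200 = 1.8000

1.8000 degrees


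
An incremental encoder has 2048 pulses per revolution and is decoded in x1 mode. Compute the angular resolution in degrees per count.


resolution = 360 / (PPR * 1) = 360 / 2048 = 0.1758

0.1758 degrees


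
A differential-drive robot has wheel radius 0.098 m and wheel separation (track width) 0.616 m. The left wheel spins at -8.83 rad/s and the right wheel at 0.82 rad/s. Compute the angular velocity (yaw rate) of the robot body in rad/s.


omega = r*(wR - wL)/L = 0.098*(0.82 - (-8.83))/0.616 = 1.5352

1.5352 rad/s


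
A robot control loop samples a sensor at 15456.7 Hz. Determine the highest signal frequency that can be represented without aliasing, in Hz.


f_max = f_s/2 = 15456.7/2 = 7728.3500

7728.3500 Hz


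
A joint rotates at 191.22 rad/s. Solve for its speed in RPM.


RPM = 191.22 * 60/(2*pi) = 1826.0165

1826.0165 RPM


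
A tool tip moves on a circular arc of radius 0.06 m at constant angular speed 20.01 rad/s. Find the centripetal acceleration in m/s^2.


a_c = omega^2 * r = 20.01^2 * 0.06 = 24.0240

24.0240 m/s^2


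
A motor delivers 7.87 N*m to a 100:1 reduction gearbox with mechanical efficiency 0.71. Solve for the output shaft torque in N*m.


tau_out = tau_in * N * eta = 7.87 * 100 * 0.71 = 558.7700

558.7700 N*m


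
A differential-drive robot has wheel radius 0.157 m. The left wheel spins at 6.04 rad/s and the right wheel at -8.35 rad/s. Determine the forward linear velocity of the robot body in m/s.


v = r*(wR + wL)/2 = 0.157*(-8.35 + 6.04)/2 = -0.1813

-0.1813 m/s


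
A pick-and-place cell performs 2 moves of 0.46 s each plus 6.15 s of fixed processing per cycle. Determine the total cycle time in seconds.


T = 2*0.46 + 6.15 = 7.0700

7.0700 s


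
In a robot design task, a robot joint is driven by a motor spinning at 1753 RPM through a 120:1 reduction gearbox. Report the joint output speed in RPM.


omega_joint = omega_motor / N = 1753 / 120 = 14.6083

14.6083 RPM


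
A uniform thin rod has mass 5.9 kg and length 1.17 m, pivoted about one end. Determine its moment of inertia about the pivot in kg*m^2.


I = (1/3)*m*L^2 = (1/3)*5.9*1.17^2 = 2.6922

2.6922 kg*m^2


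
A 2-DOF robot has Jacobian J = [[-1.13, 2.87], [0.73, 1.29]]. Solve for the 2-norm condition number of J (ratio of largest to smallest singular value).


JJ^T eigenvalues: trace(JJ^T) = 11.7108, det(JJ^T) = det(J)^2 = 12.62238784
s_max^2 = (11.7108 + sqrt(86.65328528))/2 = 10.50978732
s_min^2 = (11.7108 - sqrt(86.65328528))/2 = 1.20101268
kappa = s_max/s_min = sqrt(10.50978732/1.20101268) = 2.9582

2.9582


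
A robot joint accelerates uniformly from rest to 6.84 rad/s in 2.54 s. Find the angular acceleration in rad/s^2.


alpha = delta_omega / t = 6.84 / 2.54 = 2.6929

2.6929 rad/s^2


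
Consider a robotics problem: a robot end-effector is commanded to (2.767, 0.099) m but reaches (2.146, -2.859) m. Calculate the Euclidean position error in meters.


dx = 2.146 - (2.767) = -0.6210, dy = -2.859 - (0.099) = -2.9580
err = sqrt(0.385641 + 8.749764) = 3.0225

3.0225 m


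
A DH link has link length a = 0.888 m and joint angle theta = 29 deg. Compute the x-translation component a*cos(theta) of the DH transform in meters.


a*cos(theta) = 0.888*cos(29 deg) = 0.7767

0.7767 m


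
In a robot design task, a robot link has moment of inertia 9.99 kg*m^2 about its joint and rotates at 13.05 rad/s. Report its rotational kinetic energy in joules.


KE = (1/2)*I*omega^2 = 0.5*9.99*13.05^2 = 850.6610

850.6610 J


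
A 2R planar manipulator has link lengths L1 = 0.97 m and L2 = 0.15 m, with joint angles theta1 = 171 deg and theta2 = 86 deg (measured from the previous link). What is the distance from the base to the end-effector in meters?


x = L1*cos(th1) + L2*cos(th1+th2) = -0.991800
y = L1*sin(th1) + L2*sin(th1+th2) = 0.005586
d = sqrt(x^2 + y^2) = sqrt(0.983667 + 3.120340e-05) = 0.9918

0.9918 m


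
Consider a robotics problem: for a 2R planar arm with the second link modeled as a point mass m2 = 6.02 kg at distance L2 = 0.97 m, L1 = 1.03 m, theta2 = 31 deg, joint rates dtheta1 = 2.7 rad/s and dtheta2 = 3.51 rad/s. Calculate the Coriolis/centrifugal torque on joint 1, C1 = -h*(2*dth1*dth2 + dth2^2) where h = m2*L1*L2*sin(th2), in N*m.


h = m2*L1*L2*sin(th2) = 6.02*1.03*0.97*sin(31 deg) = 3.097739
C1 = -h*(2*2.7*3.51 + 3.51^2) = -3.097739*31.2741 = -96.8790

-96.8790 N*m


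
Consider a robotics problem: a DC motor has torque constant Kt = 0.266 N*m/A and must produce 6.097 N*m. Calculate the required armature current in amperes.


I = tau / Kt = 6.097/0.266 = 22.9211

22.9211 A


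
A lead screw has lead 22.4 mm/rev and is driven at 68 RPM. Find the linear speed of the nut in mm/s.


v = lead * (RPM/60) = 22.4*68/60 = 25.3867

25.3867 mm/s


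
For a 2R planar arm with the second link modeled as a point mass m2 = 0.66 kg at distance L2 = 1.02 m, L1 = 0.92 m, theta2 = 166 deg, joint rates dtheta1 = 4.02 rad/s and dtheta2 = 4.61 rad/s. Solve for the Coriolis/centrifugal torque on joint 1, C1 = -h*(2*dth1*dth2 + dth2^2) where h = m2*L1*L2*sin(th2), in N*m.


h = m2*L1*L2*sin(th2) = 0.66*0.92*1.02*sin(166 deg) = 0.149833
C1 = -h*(2*4.02*4.61 + 4.61^2) = -0.149833*58.3165 = -8.7377

-8.7377 N*m


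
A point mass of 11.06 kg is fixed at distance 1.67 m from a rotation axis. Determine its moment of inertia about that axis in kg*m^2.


I = m*r^2 = 11.06*1.67^2 = 30.8452

30.8452 kg*m^2


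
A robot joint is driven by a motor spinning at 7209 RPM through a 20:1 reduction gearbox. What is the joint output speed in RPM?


omega_joint = omega_motor / N = 7209 / 20 = 360.4500

360.4500 RPM


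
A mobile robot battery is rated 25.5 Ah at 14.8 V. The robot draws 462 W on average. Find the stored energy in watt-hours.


E = capacity * V = 25.5*14.8 = 377.4000

377.4000 Wh


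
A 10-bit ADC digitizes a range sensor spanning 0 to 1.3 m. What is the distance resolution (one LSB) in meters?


res = range / 2^n = 1.3/2^10 = 1.3/1024 = 0.0013

0.0013 m


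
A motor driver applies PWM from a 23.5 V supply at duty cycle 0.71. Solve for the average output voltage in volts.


V_avg = V_supply * D = 23.5*0.71 = 16.6850

16.6850 V


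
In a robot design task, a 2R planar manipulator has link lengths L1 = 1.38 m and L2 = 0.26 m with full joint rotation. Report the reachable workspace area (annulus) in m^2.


r_max = L1 + L2 = 1.6400, r_min = |L1 - L2| = 1.1200
A = pi*(r_max^2 - r_min^2) = pi*(2.6896 - 1.2544) = 4.5088

4.5088 m^2


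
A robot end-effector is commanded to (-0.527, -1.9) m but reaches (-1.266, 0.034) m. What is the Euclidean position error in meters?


dx = -1.266 - (-0.527) = -0.7390, dy = 0.034 - (-1.9) = 1.9340
err = sqrt(0.546121 + 3.740356) = 2.0704

2.0704 m


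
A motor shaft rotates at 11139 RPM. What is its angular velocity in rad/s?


omega = 11139 * 2*pi/60 = 1166.4734

1166.4734 rad/s


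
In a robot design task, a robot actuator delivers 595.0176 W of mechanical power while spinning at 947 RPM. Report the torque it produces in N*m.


omega = 947 * 2*pi/60 = 99.169608 rad/s
tau = P / omega = 595.0176 / 99.169608 = 6.0000

6.0000 N*m


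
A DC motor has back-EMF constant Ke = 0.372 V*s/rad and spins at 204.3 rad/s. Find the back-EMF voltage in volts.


V_emf = Ke * omega = 0.372*204.3 = 75.9996

75.9996 V


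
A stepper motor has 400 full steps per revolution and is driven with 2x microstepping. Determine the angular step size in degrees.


step = 360/(400*2) = 360/800 = 0.4500

0.4500 degrees


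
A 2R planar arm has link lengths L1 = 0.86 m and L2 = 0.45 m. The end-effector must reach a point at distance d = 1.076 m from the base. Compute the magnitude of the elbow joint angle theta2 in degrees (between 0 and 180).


cos(th2) = (d^2 - L1^2 - L2^2)/(2*L1*L2) = (1.076^2 - 0.86^2 - 0.45^2)/(2*0.86*0.45) = 0.27865116
th2 = acos(0.27865116) = 73.8203 deg

73.8203 degrees


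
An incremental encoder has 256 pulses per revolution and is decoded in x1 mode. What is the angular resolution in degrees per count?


resolution = 360 / (PPR * 1) = 360 / 256 = 1.4062

1.4062 degrees


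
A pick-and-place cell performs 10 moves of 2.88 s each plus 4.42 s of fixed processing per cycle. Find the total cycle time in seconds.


T = 10*2.88 + 4.42 = 33.2200

33.2200 s


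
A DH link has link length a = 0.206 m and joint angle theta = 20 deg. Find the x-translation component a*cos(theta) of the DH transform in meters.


a*cos(theta) = 0.206*cos(20 deg) = 0.1936

0.1936 m


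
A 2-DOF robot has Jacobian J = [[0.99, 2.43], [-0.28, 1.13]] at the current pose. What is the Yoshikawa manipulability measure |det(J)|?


det(J) = 0.99*1.13 - (2.43)*(-0.28) = 1.7991
|det(J)| = 1.7991

1.7991


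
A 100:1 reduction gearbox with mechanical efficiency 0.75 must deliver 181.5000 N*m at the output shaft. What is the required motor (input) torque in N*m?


tau_in = tau_out / (N * eta) = 181.5000 / (100 * 0.75) = 2.4200

2.4200 N*m


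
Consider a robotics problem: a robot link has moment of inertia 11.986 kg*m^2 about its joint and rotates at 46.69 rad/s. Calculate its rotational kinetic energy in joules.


KE = (1/2)*I*omega^2 = 0.5*11.986*46.69^2 = 13064.4769

13064.4769 J


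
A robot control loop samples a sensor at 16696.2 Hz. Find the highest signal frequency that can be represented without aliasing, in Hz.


f_max = f_s/2 = 16696.2/2 = 8348.1000

8348.1000 Hz


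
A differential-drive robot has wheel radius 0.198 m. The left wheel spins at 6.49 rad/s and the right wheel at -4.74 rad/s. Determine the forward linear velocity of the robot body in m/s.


v = r*(wR + wL)/2 = 0.198*(-4.74 + 6.49)/2 = 0.1733

0.1733 m/s


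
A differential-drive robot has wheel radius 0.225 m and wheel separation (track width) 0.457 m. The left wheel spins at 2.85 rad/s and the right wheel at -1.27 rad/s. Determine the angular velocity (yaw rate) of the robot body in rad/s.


omega = r*(wR - wL)/L = 0.225*(-1.27 - (2.85))/0.457 = -2.0284

-2.0284 rad/s


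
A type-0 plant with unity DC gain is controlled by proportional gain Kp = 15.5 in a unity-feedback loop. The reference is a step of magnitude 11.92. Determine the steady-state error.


e_ss = R/(1 + Kp) = 11.92/(1 + 15.5) = 11.92/16.5000 = 0.7224

0.7224


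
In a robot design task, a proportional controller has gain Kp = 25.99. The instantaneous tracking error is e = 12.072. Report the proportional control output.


u_P = Kp * e = 25.99 * 12.072 = 313.7513

313.7513


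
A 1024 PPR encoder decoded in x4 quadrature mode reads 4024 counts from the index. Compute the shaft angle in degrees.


angle = counts * 360 / (PPR*4) = 4024 * 360 / 4096 = 353.6719

353.6719 degrees


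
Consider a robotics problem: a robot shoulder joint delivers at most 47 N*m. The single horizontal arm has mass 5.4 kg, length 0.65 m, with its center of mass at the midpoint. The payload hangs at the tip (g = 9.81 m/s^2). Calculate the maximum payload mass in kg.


tau_arm = m_arm*g*(L/2) = 5.4*9.81*0.65/2 = 17.2166 N*m
tau_payload = tau_max - tau_arm = 47 - 17.2166 = 29.7834
m_payload = tau_payload / (g*L) = 29.7834 / (9.81*0.65) = 4.6708

4.6708 kg


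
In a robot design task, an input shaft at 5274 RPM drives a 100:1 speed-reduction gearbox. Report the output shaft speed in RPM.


omega_out = omega_in / N = 5274 / 100 = 52.7400

52.7400 RPM


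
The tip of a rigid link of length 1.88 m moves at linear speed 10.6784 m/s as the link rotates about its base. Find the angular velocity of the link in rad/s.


omega = v / L = 10.6784 / 1.88 = 5.6800

5.6800 rad/s


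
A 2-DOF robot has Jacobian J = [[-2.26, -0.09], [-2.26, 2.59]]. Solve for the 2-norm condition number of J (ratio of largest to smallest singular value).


JJ^T eigenvalues: trace(JJ^T) = 16.9314, det(JJ^T) = det(J)^2 = 36.68482624
s_max^2 = (16.9314 + sqrt(139.93300100))/2 = 14.38036400
s_min^2 = (16.9314 - sqrt(139.93300100))/2 = 2.55103600
kappa = s_max/s_min = sqrt(14.38036400/2.55103600) = 2.3743

2.3743


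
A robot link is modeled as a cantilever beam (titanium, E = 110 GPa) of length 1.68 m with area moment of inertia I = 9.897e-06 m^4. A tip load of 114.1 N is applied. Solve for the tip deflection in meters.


delta = F*L^3/(3*E*I) = 114.1*1.68^3/(3*1.100e+11*9.897e-06)
      = 541.0202112/3266010 = 1.6565e-04

1.6565e-04 m


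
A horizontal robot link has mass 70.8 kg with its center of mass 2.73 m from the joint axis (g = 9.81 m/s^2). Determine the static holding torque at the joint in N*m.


tau = m*g*L = 70.8 * 9.81 * 2.73 = 1896.1160

1896.1160 N*m


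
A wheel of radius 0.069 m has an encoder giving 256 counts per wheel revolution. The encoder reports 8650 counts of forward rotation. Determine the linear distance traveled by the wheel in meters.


revs = 8650/256 = 33.789062
d = revs * 2*pi*r = 33.789062 * 2*pi*0.069 = 14.6489

14.6489 m


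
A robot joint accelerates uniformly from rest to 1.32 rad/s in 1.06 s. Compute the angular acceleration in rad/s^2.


alpha = delta_omega / t = 1.32 / 1.06 = 1.2453

1.2453 rad/s^2


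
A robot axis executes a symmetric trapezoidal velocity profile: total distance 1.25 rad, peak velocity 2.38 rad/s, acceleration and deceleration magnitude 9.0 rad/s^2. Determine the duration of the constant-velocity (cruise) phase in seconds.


t_acc = v/a = 0.264444 s, d_acc = v^2/(2a) = 0.314689 rad each
d_cruise = 1.25 - 2*0.314689 = 0.620622 rad
t_cruise = d_cruise/v = 0.620622/2.38 = 0.2608

0.2608 s


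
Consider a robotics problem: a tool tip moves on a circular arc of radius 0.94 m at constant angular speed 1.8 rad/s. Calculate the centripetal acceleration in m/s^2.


a_c = omega^2 * r = 1.8^2 * 0.94 = 3.0456

3.0456 m/s^2


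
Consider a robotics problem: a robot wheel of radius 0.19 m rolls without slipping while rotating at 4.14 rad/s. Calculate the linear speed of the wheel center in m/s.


v = omega * r = 4.14 * 0.19 = 0.7866

0.7866 m/s


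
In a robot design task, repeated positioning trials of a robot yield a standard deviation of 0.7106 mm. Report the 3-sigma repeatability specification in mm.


repeatability = 3*sigma = 3*0.7106 = 2.1318

2.1318 mm


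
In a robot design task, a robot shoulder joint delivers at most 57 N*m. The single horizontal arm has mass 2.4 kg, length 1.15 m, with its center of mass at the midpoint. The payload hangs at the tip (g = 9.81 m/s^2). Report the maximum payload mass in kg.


tau_arm = m_arm*g*(L/2) = 2.4*9.81*1.15/2 = 13.5378 N*m
tau_payload = tau_max - tau_arm = 57 - 13.5378 = 43.4622
m_payload = tau_payload / (g*L) = 43.4622 / (9.81*1.15) = 3.8525

3.8525 kg


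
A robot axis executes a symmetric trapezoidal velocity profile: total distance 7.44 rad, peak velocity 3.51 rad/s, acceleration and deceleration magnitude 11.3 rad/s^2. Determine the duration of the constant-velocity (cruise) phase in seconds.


t_acc = v/a = 0.310619 s, d_acc = v^2/(2a) = 0.545137 rad each
d_cruise = 7.44 - 2*0.545137 = 6.349726 rad
t_cruise = d_cruise/v = 6.349726/3.51 = 1.8090

1.8090 s


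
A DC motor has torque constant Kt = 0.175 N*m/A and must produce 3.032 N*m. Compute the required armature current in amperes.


I = tau / Kt = 3.032/0.175 = 17.3257

17.3257 A


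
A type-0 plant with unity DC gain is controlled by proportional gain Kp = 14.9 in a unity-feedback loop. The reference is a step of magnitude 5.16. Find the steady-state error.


e_ss = R/(1 + Kp) = 5.16/(1 + 14.9) = 5.16/15.9000 = 0.3245

0.3245


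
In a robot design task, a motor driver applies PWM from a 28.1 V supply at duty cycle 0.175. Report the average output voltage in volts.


V_avg = V_supply * D = 28.1*0.175 = 4.9175

4.9175 V


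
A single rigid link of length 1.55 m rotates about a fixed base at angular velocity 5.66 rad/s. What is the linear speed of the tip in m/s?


v = L*omega = 1.55 * 5.66 = 8.7730

8.7730 m/s


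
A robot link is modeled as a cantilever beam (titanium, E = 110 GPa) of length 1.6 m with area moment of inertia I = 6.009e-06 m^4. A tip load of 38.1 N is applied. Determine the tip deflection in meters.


delta = F*L^3/(3*E*I) = 38.1*1.6^3/(3*1.100e+11*6.009e-06)
      = 156.0576/1982970 = 7.8699e-05

7.8699e-05 m


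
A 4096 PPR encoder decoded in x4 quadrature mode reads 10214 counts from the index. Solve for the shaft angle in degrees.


angle = counts * 360 / (PPR*4) = 10214 * 360 / 16384 = 224.4287

224.4287 degrees


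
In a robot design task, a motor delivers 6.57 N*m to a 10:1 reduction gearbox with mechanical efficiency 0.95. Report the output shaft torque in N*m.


tau_out = tau_in * N * eta = 6.57 * 10 * 0.95 = 62.4150

62.4150 N*m


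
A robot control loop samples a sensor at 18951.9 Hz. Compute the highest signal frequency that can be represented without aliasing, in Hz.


f_max = f_s/2 = 18951.9/2 = 9475.9500

9475.9500 Hz


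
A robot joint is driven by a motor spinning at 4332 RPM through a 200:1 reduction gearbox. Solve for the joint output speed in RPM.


omega_joint = omega_motor / N = 4332 / 200 = 21.6600

21.6600 RPM


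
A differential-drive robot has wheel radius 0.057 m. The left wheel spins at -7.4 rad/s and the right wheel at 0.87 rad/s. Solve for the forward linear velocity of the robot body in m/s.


v = r*(wR + wL)/2 = 0.057*(0.87 + -7.4)/2 = -0.1861

-0.1861 m/s


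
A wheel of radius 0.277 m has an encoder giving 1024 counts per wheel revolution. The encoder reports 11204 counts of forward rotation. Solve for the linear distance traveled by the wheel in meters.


revs = 11204/1024 = 10.941406
d = revs * 2*pi*r = 10.941406 * 2*pi*0.277 = 19.0429

19.0429 m


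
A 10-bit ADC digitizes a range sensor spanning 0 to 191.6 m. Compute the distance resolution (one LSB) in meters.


res = range / 2^n = 191.6/2^10 = 191.6/1024 = 0.1871

0.1871 m


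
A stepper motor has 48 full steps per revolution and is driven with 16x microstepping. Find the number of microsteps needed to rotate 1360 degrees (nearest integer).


step_size = 360/(48*16) = 360/768 = 0.468750 deg
n = 1360/(360/768) = 1360*768/360 = 2901.3333 -> 2901

2901 steps


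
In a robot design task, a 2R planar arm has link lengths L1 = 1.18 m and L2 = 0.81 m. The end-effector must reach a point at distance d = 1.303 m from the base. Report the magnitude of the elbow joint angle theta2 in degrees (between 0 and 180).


cos(th2) = (d^2 - L1^2 - L2^2)/(2*L1*L2) = (1.303^2 - 1.18^2 - 0.81^2)/(2*1.18*0.81) = -0.18345417
th2 = acos(-0.18345417) = 100.5710 deg

100.5710 degrees


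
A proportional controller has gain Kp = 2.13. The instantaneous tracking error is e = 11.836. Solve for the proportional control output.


u_P = Kp * e = 2.13 * 11.836 = 25.2107

25.2107


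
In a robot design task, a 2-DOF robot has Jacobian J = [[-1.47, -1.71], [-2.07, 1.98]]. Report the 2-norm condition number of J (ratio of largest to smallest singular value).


JJ^T eigenvalues: trace(JJ^T) = 13.2903, det(JJ^T) = det(J)^2 = 41.60637009
s_max^2 = (13.2903 + sqrt(10.20659373))/2 = 8.24253800
s_min^2 = (13.2903 - sqrt(10.20659373))/2 = 5.04776200
kappa = s_max/s_min = sqrt(8.24253800/5.04776200) = 1.2779

1.2779


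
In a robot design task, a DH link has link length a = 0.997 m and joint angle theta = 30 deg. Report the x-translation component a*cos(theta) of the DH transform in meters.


a*cos(theta) = 0.997*cos(30 deg) = 0.8634

0.8634 m


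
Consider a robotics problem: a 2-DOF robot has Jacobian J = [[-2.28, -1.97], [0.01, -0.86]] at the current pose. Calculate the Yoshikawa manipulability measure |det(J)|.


det(J) = -2.28*-0.86 - (-1.97)*(0.01) = 1.9805
|det(J)| = 1.9805

1.9805


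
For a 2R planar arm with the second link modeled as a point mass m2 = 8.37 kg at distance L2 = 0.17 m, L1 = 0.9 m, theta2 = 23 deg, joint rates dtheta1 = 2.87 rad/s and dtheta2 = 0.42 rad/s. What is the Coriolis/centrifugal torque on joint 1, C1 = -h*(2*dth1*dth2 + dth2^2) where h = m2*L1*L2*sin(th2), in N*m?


h = m2*L1*L2*sin(th2) = 8.37*0.9*0.17*sin(23 deg) = 0.500374
C1 = -h*(2*2.87*0.42 + 0.42^2) = -0.500374*2.5872 = -1.2946

-1.2946 N*m


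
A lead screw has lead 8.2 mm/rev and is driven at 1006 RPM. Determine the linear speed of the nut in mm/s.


v = lead * (RPM/60) = 8.2*1006/60 = 137.4867

137.4867 mm/s


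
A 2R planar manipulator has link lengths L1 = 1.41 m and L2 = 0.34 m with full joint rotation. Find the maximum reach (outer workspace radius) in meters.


r_max = L1 + L2 = 1.41 + 0.34 = 1.7500

1.7500 m


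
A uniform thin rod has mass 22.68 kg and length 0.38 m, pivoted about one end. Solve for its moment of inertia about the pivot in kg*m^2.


I = (1/3)*m*L^2 = (1/3)*22.68*0.38^2 = 1.0917

1.0917 kg*m^2


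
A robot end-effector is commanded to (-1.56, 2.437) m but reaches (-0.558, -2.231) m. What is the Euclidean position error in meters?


dx = -0.558 - (-1.56) = 1.0020, dy = -2.231 - (2.437) = -4.6680
err = sqrt(1.004004 + 21.790224) = 4.7743

4.7743 m


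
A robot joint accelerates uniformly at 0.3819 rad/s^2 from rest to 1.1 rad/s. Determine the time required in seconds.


t = delta_omega / alpha = 1.1 / 0.3819 = 2.8803

2.8803 s


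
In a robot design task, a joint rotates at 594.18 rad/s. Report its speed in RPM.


RPM = 594.18 * 60/(2*pi) = 5674.0010

5674.0010 RPM


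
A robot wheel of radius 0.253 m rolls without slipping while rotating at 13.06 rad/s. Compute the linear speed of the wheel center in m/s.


v = omega * r = 13.06 * 0.253 = 3.3042

3.3042 m/s


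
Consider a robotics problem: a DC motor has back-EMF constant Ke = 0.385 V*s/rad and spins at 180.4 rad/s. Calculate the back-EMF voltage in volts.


V_emf = Ke * omega = 0.385*180.4 = 69.4540

69.4540 V


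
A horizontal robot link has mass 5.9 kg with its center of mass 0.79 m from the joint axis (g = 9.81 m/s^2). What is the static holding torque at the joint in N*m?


tau = m*g*L = 5.9 * 9.81 * 0.79 = 45.7244

45.7244 N*m


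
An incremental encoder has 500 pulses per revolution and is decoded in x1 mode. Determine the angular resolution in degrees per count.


resolution = 360 / (PPR * 1) = 360 / 500 = 0.7200

0.7200 degrees


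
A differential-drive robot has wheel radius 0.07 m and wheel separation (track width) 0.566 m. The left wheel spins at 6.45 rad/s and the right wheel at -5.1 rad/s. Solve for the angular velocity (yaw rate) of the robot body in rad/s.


omega = r*(wR - wL)/L = 0.07*(-5.1 - (6.45))/0.566 = -1.4284

-1.4284 rad/s


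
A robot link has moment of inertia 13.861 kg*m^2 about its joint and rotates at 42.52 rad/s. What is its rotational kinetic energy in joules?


KE = (1/2)*I*omega^2 = 0.5*13.861*42.52^2 = 12530.0002

12530.0002 J


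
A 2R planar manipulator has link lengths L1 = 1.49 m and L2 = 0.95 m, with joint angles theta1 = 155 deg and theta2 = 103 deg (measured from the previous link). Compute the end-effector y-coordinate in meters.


y = L1*sin(th1) + L2*sin(th1+th2) = 1.49*sin(155 deg) + 0.95*sin(258 deg) = -0.2995

-0.2995 m


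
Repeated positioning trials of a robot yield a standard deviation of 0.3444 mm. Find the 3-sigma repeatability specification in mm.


repeatability = 3*sigma = 3*0.3444 = 1.0332

1.0332 mm


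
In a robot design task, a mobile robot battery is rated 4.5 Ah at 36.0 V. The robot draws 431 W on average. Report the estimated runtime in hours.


E = 4.5*36.0 = 162.0000 Wh
t = E/P = 162.0000/431 = 0.3759

0.3759 hours


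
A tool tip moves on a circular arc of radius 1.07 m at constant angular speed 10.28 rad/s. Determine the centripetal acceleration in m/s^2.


a_c = omega^2 * r = 10.28^2 * 1.07 = 113.0759

113.0759 m/s^2


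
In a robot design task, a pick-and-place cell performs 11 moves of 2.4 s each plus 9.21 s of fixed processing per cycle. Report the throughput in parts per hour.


T_cycle = 11*2.4 + 9.21 = 35.6100 s
rate = 3600/T = 101.0952

101.0952 parts/hour


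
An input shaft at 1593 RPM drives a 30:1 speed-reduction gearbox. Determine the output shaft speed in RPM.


omega_out = omega_in / N = 1593 / 30 = 53.1000

53.1000 RPM


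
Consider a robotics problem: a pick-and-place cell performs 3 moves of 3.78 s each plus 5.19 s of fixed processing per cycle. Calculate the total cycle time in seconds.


T = 3*3.78 + 5.19 = 16.5300

16.5300 s


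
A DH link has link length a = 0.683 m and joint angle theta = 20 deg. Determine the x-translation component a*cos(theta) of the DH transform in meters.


a*cos(theta) = 0.683*cos(20 deg) = 0.6418

0.6418 m


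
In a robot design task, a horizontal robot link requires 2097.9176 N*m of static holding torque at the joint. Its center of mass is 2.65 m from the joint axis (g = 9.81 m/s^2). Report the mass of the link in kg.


m = tau / (g*L) = 2097.9176 / (9.81 * 2.65) = 80.7000

80.7000 kg


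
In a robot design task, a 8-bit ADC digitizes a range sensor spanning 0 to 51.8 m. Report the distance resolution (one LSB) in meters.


res = range / 2^n = 51.8/2^8 = 51.8/256 = 0.2023

0.2023 m


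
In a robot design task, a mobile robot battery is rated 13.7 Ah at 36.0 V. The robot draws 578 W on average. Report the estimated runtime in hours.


E = 13.7*36.0 = 493.2000 Wh
t = E/P = 493.2000/578 = 0.8533

0.8533 hours
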